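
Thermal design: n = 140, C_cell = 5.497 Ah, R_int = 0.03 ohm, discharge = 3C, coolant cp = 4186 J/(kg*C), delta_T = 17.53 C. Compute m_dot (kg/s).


Step 1: I = 3 * 5.497 = 16.491 A
Step 2: Q_cell = I^2 * R = 16.491^2 * 0.03 = 8.1586 W
Step 3: Q_total = 140 * 8.1586 = 1142.2 W
Step 4: m_dot = Q_total / (cp * dT) = 1142.2 / (4186 * 17.53) = 0.01557 kg/s

0.01557 kg/s


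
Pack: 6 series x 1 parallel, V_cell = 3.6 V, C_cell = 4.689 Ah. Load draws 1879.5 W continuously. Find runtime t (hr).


Step 1: E_pack = Ns * V_cell * Np * C_cell = 6 * 3.6 * 1 * 4.689 = 101.28 Wh
Step 2: t = E_pack / P = 101.28 / 1879.5 = 0.05389 hr

0.05389 hr


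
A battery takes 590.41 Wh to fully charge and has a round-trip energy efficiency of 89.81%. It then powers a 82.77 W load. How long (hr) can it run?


Step 1: E_discharge = eta/100 * E_charge = 89.81/100 * 590.41 = 530.25 Wh
Step 2: t = E_discharge / P = 530.25 / 82.77 = 6.406 hr

6.406 hr


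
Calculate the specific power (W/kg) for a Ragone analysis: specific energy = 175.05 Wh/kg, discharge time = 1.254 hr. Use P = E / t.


Specific power = 175.05 Wh/kg / 1.254 hr = 139.6 W/kg

139.6 W/kg


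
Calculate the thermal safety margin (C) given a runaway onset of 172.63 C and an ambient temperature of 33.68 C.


Safety margin = 172.63 C - 33.68 C = 138.95 C

138.95 C


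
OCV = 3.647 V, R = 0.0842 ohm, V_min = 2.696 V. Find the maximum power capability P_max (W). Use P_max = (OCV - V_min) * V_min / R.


dV = OCV - V_min = 0.951 V (so I_max = dV / R)
P_max = dV * V_min / R = 0.951 * 2.696 / 0.0842 = 30.45 W

30.45 W


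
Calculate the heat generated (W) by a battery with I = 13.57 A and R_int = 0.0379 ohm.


Q = I^2 * R = 13.57^2 * 0.0379 = 6.979 W

6.979 W


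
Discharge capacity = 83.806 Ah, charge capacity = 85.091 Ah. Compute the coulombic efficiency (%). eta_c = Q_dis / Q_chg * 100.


eta_c = Q_dis / Q_chg * 100 = 83.806 / 85.091 * 100 = 98.49%

98.49%


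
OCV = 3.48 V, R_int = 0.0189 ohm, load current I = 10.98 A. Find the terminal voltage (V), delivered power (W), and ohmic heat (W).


Step 1: V_terminal = OCV - I*R = 3.48 - 10.98 * 0.0189 = 3.2725 V
Step 2: P_out = V_terminal * I = 3.2725 * 10.98 = 35.93 W
Step 3: Q = I^2 * R = 10.98^2 * 0.0189 = 2.279 W

V=3.2725 V, P=35.93 W, Q=2.279 W


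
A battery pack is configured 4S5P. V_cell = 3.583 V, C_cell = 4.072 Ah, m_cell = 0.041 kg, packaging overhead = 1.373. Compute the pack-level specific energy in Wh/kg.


Step 1: V_pack = 4 * 3.583 = 14.332 V
Step 2: C_pack = 5 * 4.072 = 20.36 Ah
Step 3: E_pack = V_pack * C_pack = 14.332 * 20.36 = 291.8 Wh
Step 4: m_pack = 4 * 5 * 0.041 * 1.373 = 1.1259 kg
Step 5: ED = E_pack / m_pack = 291.8 / 1.1259 = 259.2 Wh/kg

259.2 Wh/kg


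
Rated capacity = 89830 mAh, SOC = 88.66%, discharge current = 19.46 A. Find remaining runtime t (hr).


Convert: C_total = 89830 mAh = 89.83 Ah
Step 1: remaining = SOC/100 * C_total = 88.66/100 * 89.83 = 79.643 Ah
Step 2: t = remaining / I = 79.643 / 19.46 = 4.093 hr

4.093 hr


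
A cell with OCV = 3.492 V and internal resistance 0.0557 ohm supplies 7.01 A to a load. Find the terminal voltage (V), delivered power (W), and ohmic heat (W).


Step 1: V_terminal = OCV - I*R = 3.492 - 7.01 * 0.0557 = 3.1015 V
Step 2: P_out = V_terminal * I = 3.1015 * 7.01 = 21.74 W
Step 3: Q = I^2 * R = 7.01^2 * 0.0557 = 2.737 W

V=3.1015 V, P=21.74 W, Q=2.737 W


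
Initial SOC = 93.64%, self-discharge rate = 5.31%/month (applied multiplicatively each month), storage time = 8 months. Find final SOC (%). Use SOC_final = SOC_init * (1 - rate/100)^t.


decay = (1 - 5.31/100)^8 = 0.6463
SOC_final = 93.64 * 0.6463 = 60.52%

60.52%


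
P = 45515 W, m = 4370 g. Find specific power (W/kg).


Convert: m = 4370 g = 4.37 kg
SP = P / m = 45515 / 4.37 = 10420 W/kg

10420 W/kg


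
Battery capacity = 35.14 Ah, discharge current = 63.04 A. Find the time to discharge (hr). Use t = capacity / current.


t = capacity / current = 35.14 / 63.04 = 0.5574 hr

0.5574 hr


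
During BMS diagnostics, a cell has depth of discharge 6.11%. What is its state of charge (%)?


SOC = 100 - DOD = 100 - 6.11 = 93.89%

93.89%


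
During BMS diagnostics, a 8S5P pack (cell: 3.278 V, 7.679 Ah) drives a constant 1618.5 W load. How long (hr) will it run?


Step 1: E_pack = Ns * V_cell * Np * C_cell = 8 * 3.278 * 5 * 7.679 = 1006.9 Wh
Step 2: t = E_pack / P = 1006.9 / 1618.5 = 0.6221 hr

0.6221 hr


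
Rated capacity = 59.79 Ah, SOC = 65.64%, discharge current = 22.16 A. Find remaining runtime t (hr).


Step 1: remaining = SOC/100 * C_total = 65.64/100 * 59.79 = 39.246 Ah
Step 2: t = remaining / I = 39.246 / 22.16 = 1.771 hr

1.771 hr


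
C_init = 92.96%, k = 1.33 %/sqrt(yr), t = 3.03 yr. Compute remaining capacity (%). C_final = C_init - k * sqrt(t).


sqrt(t) = sqrt(3.03) = 1.7407
C_final = 92.96 - 1.33 * 1.7407 = 90.64%

90.64%


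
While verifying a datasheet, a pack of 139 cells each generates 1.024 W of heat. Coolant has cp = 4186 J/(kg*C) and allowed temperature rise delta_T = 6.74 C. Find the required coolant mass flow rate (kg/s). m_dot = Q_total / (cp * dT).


Step 1: Total heat Q = 139 * 1.024 W = 142.34 W
Step 2: denom = cp * dT = 4186 * 6.74 = 28214
Step 3: m_dot = 142.34 / 28214 = 0.005045 kg/s

0.005045 kg/s


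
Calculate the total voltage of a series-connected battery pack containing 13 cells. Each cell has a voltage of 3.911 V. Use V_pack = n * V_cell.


With 13 cells in series at 3.911 V each, V_pack = 50.843 V

50.843 V


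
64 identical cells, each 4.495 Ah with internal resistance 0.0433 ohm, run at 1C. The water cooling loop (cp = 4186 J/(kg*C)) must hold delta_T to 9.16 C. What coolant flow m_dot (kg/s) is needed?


Step 1: I = 1 * 4.495 = 4.495 A
Step 2: Q_cell = I^2 * R = 4.495^2 * 0.0433 = 0.87488 W
Step 3: Q_total = 64 * 0.87488 = 55.992 W
Step 4: m_dot = Q_total / (cp * dT) = 55.992 / (4186 * 9.16) = 0.001460 kg/s

0.001460 kg/s


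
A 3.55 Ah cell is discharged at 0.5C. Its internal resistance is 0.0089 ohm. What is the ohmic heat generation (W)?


Step 1: I = C_rate * capacity = 0.5 * 3.55 = 1.775 A
Step 2: Q = I^2 * R = 1.775^2 * 0.0089 = 3.1506 * 0.0089 = 0.02804 W

0.02804 W


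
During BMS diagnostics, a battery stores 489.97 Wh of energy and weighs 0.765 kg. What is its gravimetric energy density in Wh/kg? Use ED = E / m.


ED = E / m = 489.97 / 0.765 = 640.5 Wh/kg

640.5 Wh/kg


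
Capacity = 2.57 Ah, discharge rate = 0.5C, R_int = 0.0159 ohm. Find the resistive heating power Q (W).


Step 1: I = C_rate * capacity = 0.5 * 2.57 = 1.285 A
Step 2: Q = I^2 * R = 1.285^2 * 0.0159 = 1.6512 * 0.0159 = 0.02625 W

0.02625 W


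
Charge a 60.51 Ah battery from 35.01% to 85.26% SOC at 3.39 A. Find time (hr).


delta_Ah = 60.51 * (85.26 - 35.01) / 100 = 30.406 Ah
t = delta_Ah / I = 30.406 / 3.39 = 8.969 hr

8.969 hr


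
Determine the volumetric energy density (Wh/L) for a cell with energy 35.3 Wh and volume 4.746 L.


Volumetric ED = 35.3 Wh / 4.746 L = 7.438 Wh/L

7.438 Wh/L


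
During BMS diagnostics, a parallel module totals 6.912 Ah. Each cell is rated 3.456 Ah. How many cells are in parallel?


n = C_total / C_cell = 6.912 / 3.456 = 2

2


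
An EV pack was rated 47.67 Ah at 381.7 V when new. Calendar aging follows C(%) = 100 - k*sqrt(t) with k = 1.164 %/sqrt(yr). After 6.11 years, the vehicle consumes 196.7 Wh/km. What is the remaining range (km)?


Step 1: capacity retention = 100 - 1.164 * sqrt(6.11) = 100 - 1.164 * 2.4718 = 97.123%
Step 2: C_now = 47.67 * 97.123/100 = 46.299 Ah
Step 3: E_pack = V * C_now = 381.7 * 46.299 = 17672 Wh
Step 4: range = E_pack / consumption = 17672 / 196.7 = 89.84 km

89.84 km


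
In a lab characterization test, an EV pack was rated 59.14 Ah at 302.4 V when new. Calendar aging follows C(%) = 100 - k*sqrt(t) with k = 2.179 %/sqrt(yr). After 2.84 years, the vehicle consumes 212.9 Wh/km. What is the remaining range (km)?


Step 1: capacity retention = 100 - 2.179 * sqrt(2.84) = 100 - 2.179 * 1.6852 = 96.328%
Step 2: C_now = 59.14 * 96.328/100 = 56.968 Ah
Step 3: E_pack = V * C_now = 302.4 * 56.968 = 17227 Wh
Step 4: range = E_pack / consumption = 17227 / 212.9 = 80.92 km

80.92 km


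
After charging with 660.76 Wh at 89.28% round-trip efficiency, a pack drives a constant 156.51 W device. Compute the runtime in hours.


Step 1: E_discharge = eta/100 * E_charge = 89.28/100 * 660.76 = 589.93 Wh
Step 2: t = E_discharge / P = 589.93 / 156.51 = 3.769 hr

3.769 hr


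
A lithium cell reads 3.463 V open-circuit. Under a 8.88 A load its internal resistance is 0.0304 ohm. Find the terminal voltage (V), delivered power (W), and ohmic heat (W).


Step 1: V_terminal = OCV - I*R = 3.463 - 8.88 * 0.0304 = 3.193 V
Step 2: P_out = V_terminal * I = 3.193 * 8.88 = 28.35 W
Step 3: Q = I^2 * R = 8.88^2 * 0.0304 = 2.397 W

V=3.193 V, P=28.35 W, Q=2.397 W


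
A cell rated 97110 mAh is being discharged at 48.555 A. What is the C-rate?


Convert: capacity = 97110 mAh = 97.11 Ah
Rearranging: C_rate = 48.555 / 97.11 = 0.5C

0.5C


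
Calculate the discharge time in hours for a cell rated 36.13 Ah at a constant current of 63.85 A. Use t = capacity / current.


t = capacity / current = 36.13 / 63.85 = 0.5659 hr

0.5659 hr


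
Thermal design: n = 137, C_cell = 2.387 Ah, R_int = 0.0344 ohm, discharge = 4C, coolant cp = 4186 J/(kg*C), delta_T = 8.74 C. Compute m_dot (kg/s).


Step 1: I = 4 * 2.387 = 9.548 A
Step 2: Q_cell = I^2 * R = 9.548^2 * 0.0344 = 3.1361 W
Step 3: Q_total = 137 * 3.1361 = 429.65 W
Step 4: m_dot = Q_total / (cp * dT) = 429.65 / (4186 * 8.74) = 0.01174 kg/s

0.01174 kg/s


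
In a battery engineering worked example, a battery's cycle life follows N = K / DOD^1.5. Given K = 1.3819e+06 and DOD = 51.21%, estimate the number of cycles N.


Step 1: DOD^1.5 = 51.21^1.5 = 366.46
Step 2: N = 1.3819e+06 / 366.46 = 3771 cycles

3771 cycles


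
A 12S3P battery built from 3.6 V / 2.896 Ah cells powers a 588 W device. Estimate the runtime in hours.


Step 1: E_pack = Ns * V_cell * Np * C_cell = 12 * 3.6 * 3 * 2.896 = 375.32 Wh
Step 2: t = E_pack / P = 375.32 / 588 = 0.6383 hr

0.6383 hr


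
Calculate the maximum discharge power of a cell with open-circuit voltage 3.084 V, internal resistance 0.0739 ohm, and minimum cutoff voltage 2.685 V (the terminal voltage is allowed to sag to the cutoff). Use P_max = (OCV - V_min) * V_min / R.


P_max = (OCV - V_min) * V_min / R = (3.084 - 2.685) * 2.685 / 0.0739 = 0.399 * 2.685 / 0.0739 = 14.50 W

14.50 W


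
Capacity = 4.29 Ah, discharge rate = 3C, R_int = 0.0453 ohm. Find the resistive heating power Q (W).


Step 1: I = C_rate * capacity = 3 * 4.29 = 12.87 A
Step 2: Q = I^2 * R = 12.87^2 * 0.0453 = 165.64 * 0.0453 = 7.503 W

7.503 W


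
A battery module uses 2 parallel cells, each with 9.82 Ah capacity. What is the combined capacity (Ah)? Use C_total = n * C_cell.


Parallel capacities add: 2 * 9.82 Ah = 19.64 Ah

19.64 Ah


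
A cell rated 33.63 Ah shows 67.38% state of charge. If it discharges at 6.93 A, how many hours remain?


Step 1: remaining = SOC/100 * C_total = 67.38/100 * 33.63 = 22.66 Ah
Step 2: t = remaining / I = 22.66 / 6.93 = 3.270 hr

3.270 hr


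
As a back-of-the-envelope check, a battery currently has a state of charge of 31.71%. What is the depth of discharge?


DOD = 100 - SOC = 100 - 31.71 = 68.29%

68.29%


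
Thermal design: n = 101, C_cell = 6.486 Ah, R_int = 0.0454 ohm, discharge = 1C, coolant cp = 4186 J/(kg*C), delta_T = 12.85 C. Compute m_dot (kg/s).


Step 1: I = 1 * 6.486 = 6.486 A
Step 2: Q_cell = I^2 * R = 6.486^2 * 0.0454 = 1.9099 W
Step 3: Q_total = 101 * 1.9099 = 192.9 W
Step 4: m_dot = Q_total / (cp * dT) = 192.9 / (4186 * 12.85) = 0.003586 kg/s

0.003586 kg/s


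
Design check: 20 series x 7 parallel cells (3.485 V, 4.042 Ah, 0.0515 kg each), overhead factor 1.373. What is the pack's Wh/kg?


Step 1: V_pack = 20 * 3.485 = 69.7 V
Step 2: C_pack = 7 * 4.042 = 28.294 Ah
Step 3: E_pack = V_pack * C_pack = 69.7 * 28.294 = 1972.1 Wh
Step 4: m_pack = 20 * 7 * 0.0515 * 1.373 = 9.8993 kg
Step 5: ED = E_pack / m_pack = 1972.1 / 9.8993 = 199.2 Wh/kg

199.2 Wh/kg


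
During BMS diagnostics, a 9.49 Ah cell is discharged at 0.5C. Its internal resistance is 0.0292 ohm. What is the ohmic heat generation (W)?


Step 1: I = C_rate * capacity = 0.5 * 9.49 = 4.745 A
Step 2: Q = I^2 * R = 4.745^2 * 0.0292 = 22.515 * 0.0292 = 0.6574 W

0.6574 W


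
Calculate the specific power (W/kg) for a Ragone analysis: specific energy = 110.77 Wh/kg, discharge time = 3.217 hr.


P_specific = E / t = 110.77 / 3.217 = 34.43 W/kg

34.43 W/kg


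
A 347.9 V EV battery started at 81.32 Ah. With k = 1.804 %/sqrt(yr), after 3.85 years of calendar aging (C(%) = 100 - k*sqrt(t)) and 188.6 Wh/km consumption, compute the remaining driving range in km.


Step 1: capacity retention = 100 - 1.804 * sqrt(3.85) = 100 - 1.804 * 1.9621 = 96.46%
Step 2: C_now = 81.32 * 96.46/100 = 78.441 Ah
Step 3: E_pack = V * C_now = 347.9 * 78.441 = 27290 Wh
Step 4: range = E_pack / consumption = 27290 / 188.6 = 144.7 km

144.7 km


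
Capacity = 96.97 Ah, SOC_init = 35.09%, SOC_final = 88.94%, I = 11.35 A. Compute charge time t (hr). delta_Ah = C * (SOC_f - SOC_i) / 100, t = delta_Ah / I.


delta_Ah = 96.97 * (88.94 - 35.09) / 100 = 52.218 Ah
t = delta_Ah / I = 52.218 / 11.35 = 4.601 hr

4.601 hr


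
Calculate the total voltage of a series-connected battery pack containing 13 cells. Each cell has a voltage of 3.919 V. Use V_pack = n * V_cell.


V_pack = n * V_cell = 13 * 3.919 = 50.947 V

50.947 V


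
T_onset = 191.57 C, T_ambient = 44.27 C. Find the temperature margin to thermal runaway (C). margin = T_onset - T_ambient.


Safety margin = 191.57 C - 44.27 C = 147.3 C

147.3 C


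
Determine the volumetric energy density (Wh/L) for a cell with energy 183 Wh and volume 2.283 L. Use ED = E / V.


Volumetric ED = 183 Wh / 2.283 L = 80.16 Wh/L

80.16 Wh/L


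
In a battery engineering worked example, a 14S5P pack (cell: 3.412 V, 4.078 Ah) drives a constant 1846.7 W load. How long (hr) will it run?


Step 1: E_pack = Ns * V_cell * Np * C_cell = 14 * 3.412 * 5 * 4.078 = 973.99 Wh
Step 2: t = E_pack / P = 973.99 / 1846.7 = 0.5274 hr

0.5274 hr


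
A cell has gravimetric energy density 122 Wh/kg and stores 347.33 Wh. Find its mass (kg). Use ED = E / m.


m = E / ED = 347.33 / 122 = 2.847 kg

2.847 kg


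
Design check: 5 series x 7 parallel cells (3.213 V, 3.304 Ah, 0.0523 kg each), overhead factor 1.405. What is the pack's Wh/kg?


Step 1: V_pack = 5 * 3.213 = 16.065 V
Step 2: C_pack = 7 * 3.304 = 23.128 Ah
Step 3: E_pack = V_pack * C_pack = 16.065 * 23.128 = 371.55 Wh
Step 4: m_pack = 5 * 7 * 0.0523 * 1.405 = 2.5719 kg
Step 5: ED = E_pack / m_pack = 371.55 / 2.5719 = 144.5 Wh/kg

144.5 Wh/kg


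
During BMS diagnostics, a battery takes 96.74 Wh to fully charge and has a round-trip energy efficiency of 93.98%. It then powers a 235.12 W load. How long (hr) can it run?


Step 1: E_discharge = eta/100 * E_charge = 93.98/100 * 96.74 = 90.916 Wh
Step 2: t = E_discharge / P = 90.916 / 235.12 = 0.3867 hr

0.3867 hr


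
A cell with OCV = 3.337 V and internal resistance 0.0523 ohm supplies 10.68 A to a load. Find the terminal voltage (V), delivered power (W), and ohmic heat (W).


Step 1: V_terminal = OCV - I*R = 3.337 - 10.68 * 0.0523 = 2.7784 V
Step 2: P_out = V_terminal * I = 2.7784 * 10.68 = 29.67 W
Step 3: Q = I^2 * R = 10.68^2 * 0.0523 = 5.965 W

V=2.7784 V, P=29.67 W, Q=5.965 W


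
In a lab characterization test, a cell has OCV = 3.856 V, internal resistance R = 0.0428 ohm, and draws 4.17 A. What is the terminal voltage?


IR drop = 4.17 * 0.0428 = 0.17848 V
V = 3.856 - 0.17848 = 3.678 V

3.678 V


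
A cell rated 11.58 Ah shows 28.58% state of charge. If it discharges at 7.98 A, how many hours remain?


Step 1: remaining = SOC/100 * C_total = 28.58/100 * 11.58 = 3.3096 Ah
Step 2: t = remaining / I = 3.3096 / 7.98 = 0.4147 hr

0.4147 hr


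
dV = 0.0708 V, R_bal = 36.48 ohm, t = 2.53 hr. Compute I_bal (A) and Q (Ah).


First, Ohm's law: I_bal = 0.0708 V / 36.48 ohm = 0.0019408 A
Then Q = I * t = 0.0019408 A * 2.53 hr = 0.004910 Ah

I=0.0019408 A, Q=0.004910 Ah


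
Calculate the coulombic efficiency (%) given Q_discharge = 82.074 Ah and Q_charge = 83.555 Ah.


Coulombic efficiency = 82.074/83.555 * 100% = 98.23%

98.23%


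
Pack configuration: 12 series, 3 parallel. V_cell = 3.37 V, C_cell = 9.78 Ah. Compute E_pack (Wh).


V_pack = 12 * 3.37 = 40.44 V
C_pack = 3 * 9.78 = 29.34 Ah
E = V_pack * C_pack = 40.44 * 29.34 = 1187 Wh

1187 Wh


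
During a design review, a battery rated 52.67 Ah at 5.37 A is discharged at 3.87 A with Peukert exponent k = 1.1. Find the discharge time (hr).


Step 1: t_rated = C / I_rated = 52.67 / 5.37 = 9.8082 hr
Step 2: ratio = 5.37 / 3.87 = 1.3876
Step 3: ratio^k = 1.3876^1.1 = 1.4338
Step 4: t = t_rated * ratio^k = 9.8082 * 1.4338 = 14.06 hr

14.06 hr


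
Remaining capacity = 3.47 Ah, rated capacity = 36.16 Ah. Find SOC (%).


SOC% = 3.47 / 36.16 * 100 = 9.596%

9.596%


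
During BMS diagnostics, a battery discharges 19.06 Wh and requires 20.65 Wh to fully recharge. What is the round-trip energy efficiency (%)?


eta_e = E_dis / E_chg * 100 = 19.06 / 20.65 * 100 = 92.30%

92.30%


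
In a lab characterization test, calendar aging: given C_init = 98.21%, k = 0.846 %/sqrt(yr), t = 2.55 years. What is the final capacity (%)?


Step 1: sqrt(2.55 yr) = 1.5969
Step 2: drop = 0.846 * 1.5969 = 1.351
Step 3: C_final = 98.21 - 1.351 = 96.86%

96.86%


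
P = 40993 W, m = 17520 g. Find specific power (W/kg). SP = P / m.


Convert: m = 17520 g = 17.52 kg
SP = P / m = 40993 / 17.52 = 2340 W/kg

2340 W/kg


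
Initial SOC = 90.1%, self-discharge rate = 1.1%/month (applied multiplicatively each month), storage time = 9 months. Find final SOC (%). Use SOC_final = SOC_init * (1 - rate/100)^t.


Monthly retention factor = 1 - 1.1/100 = 0.989
Over 9 months: factor^9 = 0.90525
SOC_final = 90.1 * 0.90525 = 81.56%

81.56%


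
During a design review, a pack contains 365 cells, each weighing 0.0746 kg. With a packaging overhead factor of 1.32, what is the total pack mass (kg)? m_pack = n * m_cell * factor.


m_pack = n * m_cell * overhead = 365 * 0.0746 * 1.32 = 35.94 kg

35.94 kg


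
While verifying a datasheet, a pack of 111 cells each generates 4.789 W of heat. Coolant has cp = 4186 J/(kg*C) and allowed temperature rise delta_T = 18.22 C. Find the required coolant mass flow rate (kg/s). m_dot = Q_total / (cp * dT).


Q_total = 111 * 4.789 = 531.58 W
m_dot = Q_total / (cp * dT) = 531.58 / (4186 * 18.22) = 0.006970 kg/s

0.006970 kg/s


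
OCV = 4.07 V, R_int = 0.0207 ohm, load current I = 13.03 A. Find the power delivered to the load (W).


Step 1: V_terminal = OCV - I*R = 4.07 - 13.03 * 0.0207 = 3.8003 V
Step 2: P_out = V_terminal * I = 3.8003 * 13.03 = 49.52 W

49.52 W


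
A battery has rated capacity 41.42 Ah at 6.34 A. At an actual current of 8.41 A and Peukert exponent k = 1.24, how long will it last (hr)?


Step 1: t_rated = C / I_rated = 41.42 / 6.34 = 6.5331 hr
Step 2: ratio = 6.34 / 8.41 = 0.75386
Step 3: ratio^k = 0.75386^1.24 = 0.70443
Step 4: t = t_rated * ratio^k = 6.5331 * 0.70443 = 4.602 hr

4.602 hr


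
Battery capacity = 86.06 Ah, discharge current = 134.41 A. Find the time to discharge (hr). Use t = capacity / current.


t = capacity / current = 86.06 / 134.41 = 0.6403 hr

0.6403 hr


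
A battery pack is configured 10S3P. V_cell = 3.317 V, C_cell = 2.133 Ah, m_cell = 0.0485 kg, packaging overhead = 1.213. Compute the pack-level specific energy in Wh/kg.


Step 1: V_pack = 10 * 3.317 = 33.17 V
Step 2: C_pack = 3 * 2.133 = 6.399 Ah
Step 3: E_pack = V_pack * C_pack = 33.17 * 6.399 = 212.25 Wh
Step 4: m_pack = 10 * 3 * 0.0485 * 1.213 = 1.7649 kg
Step 5: ED = E_pack / m_pack = 212.25 / 1.7649 = 120.3 Wh/kg

120.3 Wh/kg


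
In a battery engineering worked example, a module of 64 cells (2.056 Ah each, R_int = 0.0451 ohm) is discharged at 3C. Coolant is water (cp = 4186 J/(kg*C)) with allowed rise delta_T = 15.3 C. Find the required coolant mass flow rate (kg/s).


Step 1: I = 3 * 2.056 = 6.168 A
Step 2: Q_cell = I^2 * R = 6.168^2 * 0.0451 = 1.7158 W
Step 3: Q_total = 64 * 1.7158 = 109.81 W
Step 4: m_dot = Q_total / (cp * dT) = 109.81 / (4186 * 15.3) = 0.001715 kg/s

0.001715 kg/s


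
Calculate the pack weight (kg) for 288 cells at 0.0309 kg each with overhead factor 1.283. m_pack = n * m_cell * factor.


Cell mass sum = 288 * 0.0309 = 8.8992 kg
With overhead 1.283: m_pack = 8.8992 * 1.283 = 11.42 kg

11.42 kg


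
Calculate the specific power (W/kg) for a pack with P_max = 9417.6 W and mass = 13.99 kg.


Specific power = 9417.6 W / 13.99 kg = 673.2 W/kg

673.2 W/kg


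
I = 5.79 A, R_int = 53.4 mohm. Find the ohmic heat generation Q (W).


Convert: R = 53.4 mohm = 0.0534 ohm
Q = I^2 * R = 5.79^2 * 0.0534 = 1.790 W

1.790 W


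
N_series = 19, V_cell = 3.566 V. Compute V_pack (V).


Series voltages add: 19 * 3.566 V = 67.754 V

67.754 V


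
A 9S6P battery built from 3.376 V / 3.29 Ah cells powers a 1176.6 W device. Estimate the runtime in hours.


Step 1: E_pack = Ns * V_cell * Np * C_cell = 9 * 3.376 * 6 * 3.29 = 599.78 Wh
Step 2: t = E_pack / P = 599.78 / 1176.6 = 0.5098 hr

0.5098 hr


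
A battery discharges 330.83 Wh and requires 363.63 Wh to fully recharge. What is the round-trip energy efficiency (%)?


eta_e = E_dis / E_chg * 100 = 330.83 / 363.63 * 100 = 90.98%

90.98%


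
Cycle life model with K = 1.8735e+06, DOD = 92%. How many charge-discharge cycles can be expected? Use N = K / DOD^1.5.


Step 1: DOD^1.5 = 92^1.5 = 882.43
Step 2: N = 1.8735e+06 / 882.43 = 2123 cycles

2123 cycles


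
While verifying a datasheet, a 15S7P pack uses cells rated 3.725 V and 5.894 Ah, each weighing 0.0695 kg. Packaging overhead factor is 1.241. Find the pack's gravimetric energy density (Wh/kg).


Step 1: V_pack = 15 * 3.725 = 55.875 V
Step 2: C_pack = 7 * 5.894 = 41.258 Ah
Step 3: E_pack = V_pack * C_pack = 55.875 * 41.258 = 2305.3 Wh
Step 4: m_pack = 15 * 7 * 0.0695 * 1.241 = 9.0562 kg
Step 5: ED = E_pack / m_pack = 2305.3 / 9.0562 = 254.6 Wh/kg

254.6 Wh/kg


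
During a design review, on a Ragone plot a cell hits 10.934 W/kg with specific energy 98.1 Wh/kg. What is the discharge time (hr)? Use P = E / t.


t = E / P = 98.1 / 10.934 = 8.972 hr

8.972 hr


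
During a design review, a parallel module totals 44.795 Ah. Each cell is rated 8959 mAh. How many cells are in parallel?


Convert: C_cell = 8959 mAh = 8.959 Ah
n = C_total / C_cell = 44.795 / 8.959 = 5

5


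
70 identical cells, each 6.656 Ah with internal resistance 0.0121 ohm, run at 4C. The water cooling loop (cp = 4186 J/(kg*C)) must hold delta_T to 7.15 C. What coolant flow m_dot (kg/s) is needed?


Step 1: I = 4 * 6.656 = 26.624 A
Step 2: Q_cell = I^2 * R = 26.624^2 * 0.0121 = 8.5769 W
Step 3: Q_total = 70 * 8.5769 = 600.38 W
Step 4: m_dot = Q_total / (cp * dT) = 600.38 / (4186 * 7.15) = 0.02006 kg/s

0.02006 kg/s


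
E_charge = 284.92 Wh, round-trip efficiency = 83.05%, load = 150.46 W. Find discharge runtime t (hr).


Step 1: E_discharge = eta/100 * E_charge = 83.05/100 * 284.92 = 236.63 Wh
Step 2: t = E_discharge / P = 236.63 / 150.46 = 1.573 hr

1.573 hr


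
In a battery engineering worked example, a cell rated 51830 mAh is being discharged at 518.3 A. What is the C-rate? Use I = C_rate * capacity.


Convert: capacity = 51830 mAh = 51.83 Ah
Rearranging: C_rate = 518.3 / 51.83 = 10C

10C


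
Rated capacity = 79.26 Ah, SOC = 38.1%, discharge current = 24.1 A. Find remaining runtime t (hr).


Step 1: remaining = SOC/100 * C_total = 38.1/100 * 79.26 = 30.198 Ah
Step 2: t = remaining / I = 30.198 / 24.1 = 1.253 hr

1.253 hr


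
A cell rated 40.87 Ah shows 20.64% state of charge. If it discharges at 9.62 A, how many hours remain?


Step 1: remaining = SOC/100 * C_total = 20.64/100 * 40.87 = 8.4356 Ah
Step 2: t = remaining / I = 8.4356 / 9.62 = 0.8769 hr

0.8769 hr


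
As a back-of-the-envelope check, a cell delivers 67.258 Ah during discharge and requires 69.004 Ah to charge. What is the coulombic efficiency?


eta_c = Q_dis / Q_chg * 100 = 67.258 / 69.004 * 100 = 97.47%

97.47%


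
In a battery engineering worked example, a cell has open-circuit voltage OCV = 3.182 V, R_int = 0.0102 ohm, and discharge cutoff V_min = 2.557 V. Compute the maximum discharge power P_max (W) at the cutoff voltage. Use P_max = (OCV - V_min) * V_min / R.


P_max = (OCV - V_min) * V_min / R = (3.182 - 2.557) * 2.557 / 0.0102 = 0.625 * 2.557 / 0.0102 = 156.7 W

156.7 W


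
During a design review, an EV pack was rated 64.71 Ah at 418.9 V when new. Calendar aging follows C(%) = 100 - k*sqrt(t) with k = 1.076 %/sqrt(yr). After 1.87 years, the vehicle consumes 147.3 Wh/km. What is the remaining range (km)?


Step 1: capacity retention = 100 - 1.076 * sqrt(1.87) = 100 - 1.076 * 1.3675 = 98.529%
Step 2: C_now = 64.71 * 98.529/100 = 63.758 Ah
Step 3: E_pack = V * C_now = 418.9 * 63.758 = 26708 Wh
Step 4: range = E_pack / consumption = 26708 / 147.3 = 181.3 km

181.3 km


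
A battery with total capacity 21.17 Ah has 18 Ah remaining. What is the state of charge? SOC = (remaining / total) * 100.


SOC% = 18 / 21.17 * 100 = 85.03%

85.03%


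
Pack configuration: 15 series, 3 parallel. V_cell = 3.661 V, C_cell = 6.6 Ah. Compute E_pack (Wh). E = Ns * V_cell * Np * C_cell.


E = Ns * Vcell * Np * Ccell = 15 * 3.661 * 3 * 6.6 = 1087 Wh

1087 Wh


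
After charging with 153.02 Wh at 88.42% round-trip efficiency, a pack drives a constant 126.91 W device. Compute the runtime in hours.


Step 1: E_discharge = eta/100 * E_charge = 88.42/100 * 153.02 = 135.3 Wh
Step 2: t = E_discharge / P = 135.3 / 126.91 = 1.066 hr

1.066 hr


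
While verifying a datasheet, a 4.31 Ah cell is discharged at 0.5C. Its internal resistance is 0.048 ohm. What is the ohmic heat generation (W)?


Step 1: I = C_rate * capacity = 0.5 * 4.31 = 2.155 A
Step 2: Q = I^2 * R = 2.155^2 * 0.048 = 4.644 * 0.048 = 0.2229 W

0.2229 W


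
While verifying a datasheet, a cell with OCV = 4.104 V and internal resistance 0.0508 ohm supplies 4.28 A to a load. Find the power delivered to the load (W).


Step 1: V_terminal = OCV - I*R = 4.104 - 4.28 * 0.0508 = 3.8866 V
Step 2: P_out = V_terminal * I = 3.8866 * 4.28 = 16.63 W

16.63 W


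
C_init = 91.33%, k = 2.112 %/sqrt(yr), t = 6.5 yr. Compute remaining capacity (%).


sqrt(t) = sqrt(6.5) = 2.5495
C_final = 91.33 - 2.112 * 2.5495 = 85.95%

85.95%


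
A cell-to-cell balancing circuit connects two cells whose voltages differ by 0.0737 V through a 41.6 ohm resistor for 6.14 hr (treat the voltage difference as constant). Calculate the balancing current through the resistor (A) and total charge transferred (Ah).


I_bal = dV / R = 0.0737 / 41.6 = 0.0017716 A
Q = I_bal * t = 0.0017716 * 6.14 = 0.01088 Ah

I=0.0017716 A, Q=0.01088 Ah


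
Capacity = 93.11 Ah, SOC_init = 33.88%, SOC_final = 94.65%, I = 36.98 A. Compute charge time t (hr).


delta_Ah = 93.11 * (94.65 - 33.88) / 100 = 56.583 Ah
t = delta_Ah / I = 56.583 / 36.98 = 1.530 hr

1.530 hr


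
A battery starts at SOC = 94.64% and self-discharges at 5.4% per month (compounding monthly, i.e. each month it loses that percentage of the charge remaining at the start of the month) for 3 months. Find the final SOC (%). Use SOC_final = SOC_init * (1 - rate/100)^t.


Monthly retention factor = 1 - 5.4/100 = 0.946
Over 3 months: factor^3 = 0.84659
SOC_final = 94.64 * 0.84659 = 80.12%

80.12%


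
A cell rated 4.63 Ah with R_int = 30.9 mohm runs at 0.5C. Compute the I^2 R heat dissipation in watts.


Convert: R = 30.9 mohm = 0.0309 ohm
Step 1: I = C_rate * capacity = 0.5 * 4.63 = 2.315 A
Step 2: Q = I^2 * R = 2.315^2 * 0.0309 = 5.3592 * 0.0309 = 0.1656 W

0.1656 W


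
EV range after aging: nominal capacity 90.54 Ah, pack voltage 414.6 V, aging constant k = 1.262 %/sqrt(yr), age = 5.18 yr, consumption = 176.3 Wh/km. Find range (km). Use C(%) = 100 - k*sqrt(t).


Step 1: capacity retention = 100 - 1.262 * sqrt(5.18) = 100 - 1.262 * 2.276 = 97.128%
Step 2: C_now = 90.54 * 97.128/100 = 87.94 Ah
Step 3: E_pack = V * C_now = 414.6 * 87.94 = 36460 Wh
Step 4: range = E_pack / consumption = 36460 / 176.3 = 206.8 km

206.8 km


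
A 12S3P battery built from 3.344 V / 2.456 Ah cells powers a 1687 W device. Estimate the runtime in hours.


Step 1: E_pack = Ns * V_cell * Np * C_cell = 12 * 3.344 * 3 * 2.456 = 295.66 Wh
Step 2: t = E_pack / P = 295.66 / 1687 = 0.1753 hr

0.1753 hr


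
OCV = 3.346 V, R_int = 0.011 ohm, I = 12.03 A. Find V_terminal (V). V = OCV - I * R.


V = OCV - I*R = 3.346 - 12.03 * 0.011 = 3.214 V

3.214 V


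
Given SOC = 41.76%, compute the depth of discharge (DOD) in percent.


Complement of SOC: DOD = 100% - 41.76% = 58.24%

58.24%


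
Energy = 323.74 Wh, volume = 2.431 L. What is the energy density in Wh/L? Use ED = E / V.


ED = E / V = 323.74 / 2.431 = 133.2 Wh/L

133.2 Wh/L


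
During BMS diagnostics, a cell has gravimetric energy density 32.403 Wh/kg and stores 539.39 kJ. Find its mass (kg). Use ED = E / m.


Convert: E = 539.39 kJ = 149.83 Wh
m = E / ED = 149.83 / 32.403 = 4.624 kg

4.624 kg


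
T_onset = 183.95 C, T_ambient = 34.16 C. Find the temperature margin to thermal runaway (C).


margin = T_onset - T_ambient = 183.95 - 34.16 = 149.79 C

149.79 C


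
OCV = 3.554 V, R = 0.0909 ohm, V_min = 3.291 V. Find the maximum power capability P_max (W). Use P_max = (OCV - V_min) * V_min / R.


P_max = (OCV - V_min) * V_min / R = (3.554 - 3.291) * 3.291 / 0.0909 = 0.263 * 3.291 / 0.0909 = 9.522 W

9.522 W


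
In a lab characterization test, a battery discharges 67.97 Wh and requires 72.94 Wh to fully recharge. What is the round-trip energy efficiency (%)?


Round-trip efficiency = 67.97/72.94 * 100% = 93.19%

93.19%


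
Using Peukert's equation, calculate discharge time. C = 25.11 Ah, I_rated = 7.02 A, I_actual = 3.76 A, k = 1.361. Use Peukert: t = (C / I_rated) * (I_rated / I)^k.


Step 1: t_rated = C / I_rated = 25.11 / 7.02 = 3.5769 hr
Step 2: ratio = 7.02 / 3.76 = 1.867
Step 3: ratio^k = 1.867^1.361 = 2.339
Step 4: t = t_rated * ratio^k = 3.5769 * 2.339 = 8.366 hr

8.366 hr


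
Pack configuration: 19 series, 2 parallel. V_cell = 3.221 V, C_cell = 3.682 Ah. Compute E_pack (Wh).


E = Ns * Vcell * Np * Ccell = 19 * 3.221 * 2 * 3.682 = 450.7 Wh

450.7 Wh


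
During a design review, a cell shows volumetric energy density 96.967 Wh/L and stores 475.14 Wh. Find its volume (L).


V = E / ED = 475.14 / 96.967 = 4.900 L

4.900 L


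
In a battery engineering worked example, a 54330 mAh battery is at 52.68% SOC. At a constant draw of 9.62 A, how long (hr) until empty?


Convert: C_total = 54330 mAh = 54.33 Ah
Step 1: remaining = SOC/100 * C_total = 52.68/100 * 54.33 = 28.621 Ah
Step 2: t = remaining / I = 28.621 / 9.62 = 2.975 hr

2.975 hr


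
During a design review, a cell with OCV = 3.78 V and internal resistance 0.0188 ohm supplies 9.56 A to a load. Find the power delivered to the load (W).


Step 1: V_terminal = OCV - I*R = 3.78 - 9.56 * 0.0188 = 3.6003 V
Step 2: P_out = V_terminal * I = 3.6003 * 9.56 = 34.42 W

34.42 W


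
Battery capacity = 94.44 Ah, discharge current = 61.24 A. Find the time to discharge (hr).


Runtime = 94.44 Ah / 61.24 A = 1.542 hr

1.542 hr


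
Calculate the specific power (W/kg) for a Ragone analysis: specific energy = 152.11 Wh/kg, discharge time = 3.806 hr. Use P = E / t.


P_specific = E / t = 152.11 / 3.806 = 39.97 W/kg

39.97 W/kg


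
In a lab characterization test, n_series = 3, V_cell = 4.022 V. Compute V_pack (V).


Series voltages add: 3 * 4.022 V = 12.066 V

12.066 V


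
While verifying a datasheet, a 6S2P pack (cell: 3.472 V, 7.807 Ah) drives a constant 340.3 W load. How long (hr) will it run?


Step 1: E_pack = Ns * V_cell * Np * C_cell = 6 * 3.472 * 2 * 7.807 = 325.27 Wh
Step 2: t = E_pack / P = 325.27 / 340.3 = 0.9558 hr

0.9558 hr


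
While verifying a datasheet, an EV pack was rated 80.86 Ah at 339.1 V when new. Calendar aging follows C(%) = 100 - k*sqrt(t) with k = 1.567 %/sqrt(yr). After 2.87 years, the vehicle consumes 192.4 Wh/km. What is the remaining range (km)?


Step 1: capacity retention = 100 - 1.567 * sqrt(2.87) = 100 - 1.567 * 1.6941 = 97.345%
Step 2: C_now = 80.86 * 97.345/100 = 78.713 Ah
Step 3: E_pack = V * C_now = 339.1 * 78.713 = 26692 Wh
Step 4: range = E_pack / consumption = 26692 / 192.4 = 138.7 km

138.7 km


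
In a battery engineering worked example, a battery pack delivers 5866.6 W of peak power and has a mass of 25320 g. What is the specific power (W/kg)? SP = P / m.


Convert: m = 25320 g = 25.32 kg
Specific power = 5866.6 W / 25.32 kg = 231.7 W/kg

231.7 W/kg


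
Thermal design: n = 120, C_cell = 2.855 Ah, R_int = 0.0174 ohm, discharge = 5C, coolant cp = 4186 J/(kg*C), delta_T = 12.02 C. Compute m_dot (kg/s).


Step 1: I = 5 * 2.855 = 14.275 A
Step 2: Q_cell = I^2 * R = 14.275^2 * 0.0174 = 3.5457 W
Step 3: Q_total = 120 * 3.5457 = 425.48 W
Step 4: m_dot = Q_total / (cp * dT) = 425.48 / (4186 * 12.02) = 0.008456 kg/s

0.008456 kg/s


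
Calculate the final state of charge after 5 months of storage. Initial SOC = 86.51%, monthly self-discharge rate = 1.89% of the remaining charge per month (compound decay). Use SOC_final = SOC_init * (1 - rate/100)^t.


Monthly retention factor = 1 - 1.89/100 = 0.9811
Over 5 months: factor^5 = 0.90901
SOC_final = 86.51 * 0.90901 = 78.64%

78.64%


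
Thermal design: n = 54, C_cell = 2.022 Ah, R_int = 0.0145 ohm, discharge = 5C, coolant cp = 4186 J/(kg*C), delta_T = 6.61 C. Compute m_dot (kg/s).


Step 1: I = 5 * 2.022 = 10.11 A
Step 2: Q_cell = I^2 * R = 10.11^2 * 0.0145 = 1.4821 W
Step 3: Q_total = 54 * 1.4821 = 80.033 W
Step 4: m_dot = Q_total / (cp * dT) = 80.033 / (4186 * 6.61) = 0.002892 kg/s

0.002892 kg/s


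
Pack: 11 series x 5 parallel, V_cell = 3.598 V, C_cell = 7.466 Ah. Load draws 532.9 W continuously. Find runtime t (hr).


Step 1: E_pack = Ns * V_cell * Np * C_cell = 11 * 3.598 * 5 * 7.466 = 1477.4 Wh
Step 2: t = E_pack / P = 1477.4 / 532.9 = 2.772 hr

2.772 hr


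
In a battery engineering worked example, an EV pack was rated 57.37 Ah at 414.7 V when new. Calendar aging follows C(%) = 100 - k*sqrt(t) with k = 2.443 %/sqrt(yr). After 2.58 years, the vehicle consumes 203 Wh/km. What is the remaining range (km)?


Step 1: capacity retention = 100 - 2.443 * sqrt(2.58) = 100 - 2.443 * 1.6062 = 96.076%
Step 2: C_now = 57.37 * 96.076/100 = 55.119 Ah
Step 3: E_pack = V * C_now = 414.7 * 55.119 = 22858 Wh
Step 4: range = E_pack / consumption = 22858 / 203 = 112.6 km

112.6 km


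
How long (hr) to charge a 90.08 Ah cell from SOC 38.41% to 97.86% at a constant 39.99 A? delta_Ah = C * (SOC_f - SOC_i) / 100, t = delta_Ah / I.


delta_Ah = 90.08 * (97.86 - 38.41) / 100 = 53.553 Ah
t = delta_Ah / I = 53.553 / 39.99 = 1.339 hr

1.339 hr


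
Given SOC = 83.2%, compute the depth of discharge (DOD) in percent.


DOD = 100 - SOC = 100 - 83.2 = 16.8%

16.8%


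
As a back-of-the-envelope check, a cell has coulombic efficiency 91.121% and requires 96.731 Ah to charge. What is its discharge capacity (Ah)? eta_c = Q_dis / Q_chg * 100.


Q_dis = eta/100 * Q_chg = 91.121/100 * 96.731 = 88.14 Ah

88.14 Ah


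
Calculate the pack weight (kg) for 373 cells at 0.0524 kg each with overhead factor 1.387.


m_pack = n * m_cell * overhead = 373 * 0.0524 * 1.387 = 27.11 kg

27.11 kg


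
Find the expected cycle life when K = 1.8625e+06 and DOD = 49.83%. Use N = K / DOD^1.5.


DOD^1.5 = 351.75
N = K / DOD^1.5 = 1.8625e+06 / 351.75 = 5295

5295 cycles


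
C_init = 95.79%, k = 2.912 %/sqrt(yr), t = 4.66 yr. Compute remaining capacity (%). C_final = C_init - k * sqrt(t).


sqrt(t) = sqrt(4.66) = 2.1587
C_final = 95.79 - 2.912 * 2.1587 = 89.50%

89.50%


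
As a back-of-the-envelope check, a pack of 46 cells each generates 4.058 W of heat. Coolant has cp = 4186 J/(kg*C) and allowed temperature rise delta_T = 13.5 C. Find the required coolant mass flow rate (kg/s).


Q_total = 46 * 4.058 = 186.67 W
m_dot = Q_total / (cp * dT) = 186.67 / (4186 * 13.5) = 0.003303 kg/s

0.003303 kg/s


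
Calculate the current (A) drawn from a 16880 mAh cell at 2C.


Convert: capacity = 16880 mAh = 16.88 Ah
At 2C: I = 2 * 16.88 Ah = 33.76 A

33.76 A


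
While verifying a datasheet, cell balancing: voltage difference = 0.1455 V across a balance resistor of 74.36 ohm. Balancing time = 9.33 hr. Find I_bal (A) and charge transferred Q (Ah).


First, Ohm's law: I_bal = 0.1455 V / 74.36 ohm = 0.0019567 A
Then Q = I * t = 0.0019567 A * 9.33 hr = 0.01826 Ah

I=0.0019567 A, Q=0.01826 Ah


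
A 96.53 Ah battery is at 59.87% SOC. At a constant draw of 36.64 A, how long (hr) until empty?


Step 1: remaining = SOC/100 * C_total = 59.87/100 * 96.53 = 57.793 Ah
Step 2: t = remaining / I = 57.793 / 36.64 = 1.577 hr

1.577 hr


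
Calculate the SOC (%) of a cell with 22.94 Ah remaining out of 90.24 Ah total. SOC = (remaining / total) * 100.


SOC% = 22.94 / 90.24 * 100 = 25.42%

25.42%


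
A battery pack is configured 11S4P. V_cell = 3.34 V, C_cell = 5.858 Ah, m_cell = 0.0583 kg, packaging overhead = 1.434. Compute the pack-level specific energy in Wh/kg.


Step 1: V_pack = 11 * 3.34 = 36.74 V
Step 2: C_pack = 4 * 5.858 = 23.432 Ah
Step 3: E_pack = V_pack * C_pack = 36.74 * 23.432 = 860.89 Wh
Step 4: m_pack = 11 * 4 * 0.0583 * 1.434 = 3.6785 kg
Step 5: ED = E_pack / m_pack = 860.89 / 3.6785 = 234.0 Wh/kg

234.0 Wh/kg


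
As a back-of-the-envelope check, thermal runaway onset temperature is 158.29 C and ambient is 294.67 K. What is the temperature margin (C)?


Convert: T_ambient = 294.67 K = 21.52 C
margin = 158.29 - 21.52 = 136.77 C

136.77 C


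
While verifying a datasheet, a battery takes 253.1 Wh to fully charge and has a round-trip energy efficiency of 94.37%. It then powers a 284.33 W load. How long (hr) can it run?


Step 1: E_discharge = eta/100 * E_charge = 94.37/100 * 253.1 = 238.85 Wh
Step 2: t = E_discharge / P = 238.85 / 284.33 = 0.8400 hr

0.8400 hr


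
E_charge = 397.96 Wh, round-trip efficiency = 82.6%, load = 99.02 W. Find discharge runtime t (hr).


Step 1: E_discharge = eta/100 * E_charge = 82.6/100 * 397.96 = 328.71 Wh
Step 2: t = E_discharge / P = 328.71 / 99.02 = 3.320 hr

3.320 hr


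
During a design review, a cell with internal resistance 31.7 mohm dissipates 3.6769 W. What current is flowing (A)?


Convert: R = 31.7 mohm = 0.0317 ohm
I = sqrt(Q / R) = sqrt(3.6769 / 0.0317) = sqrt(115.99) = 10.77 A

10.77 A


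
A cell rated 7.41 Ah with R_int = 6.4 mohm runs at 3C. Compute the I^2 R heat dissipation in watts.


Convert: R = 6.4 mohm = 0.0064 ohm
Step 1: I = C_rate * capacity = 3 * 7.41 = 22.23 A
Step 2: Q = I^2 * R = 22.23^2 * 0.0064 = 494.17 * 0.0064 = 3.163 W

3.163 W


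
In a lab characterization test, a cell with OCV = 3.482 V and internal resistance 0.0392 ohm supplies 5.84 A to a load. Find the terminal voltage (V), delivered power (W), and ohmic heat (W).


Step 1: V_terminal = OCV - I*R = 3.482 - 5.84 * 0.0392 = 3.2531 V
Step 2: P_out = V_terminal * I = 3.2531 * 5.84 = 19.00 W
Step 3: Q = I^2 * R = 5.84^2 * 0.0392 = 1.337 W

V=3.2531 V, P=19.00 W, Q=1.337 W


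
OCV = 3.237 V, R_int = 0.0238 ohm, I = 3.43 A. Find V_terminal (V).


V = OCV - I*R = 3.237 - 3.43 * 0.0238 = 3.155 V

3.155 V


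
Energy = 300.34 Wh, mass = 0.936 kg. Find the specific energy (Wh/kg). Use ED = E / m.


ED = E / m = 300.34 / 0.936 = 320.9 Wh/kg

320.9 Wh/kg
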